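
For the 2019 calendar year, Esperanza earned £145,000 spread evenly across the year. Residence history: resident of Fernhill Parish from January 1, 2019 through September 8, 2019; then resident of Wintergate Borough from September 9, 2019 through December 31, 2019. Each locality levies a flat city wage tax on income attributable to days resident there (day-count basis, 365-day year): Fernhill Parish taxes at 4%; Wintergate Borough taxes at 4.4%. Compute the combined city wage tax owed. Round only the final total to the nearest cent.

Fernhill Parish, January 1 – September 8, 2019: 251 days → £145,000 × 4% × 251/365 = £3,988.4932
Wintergate Borough, September 9 – December 31, 2019: 114 days → £145,000 × 4.4% × 114/365 = £1,992.6575
Total = £5,981.1507

£5,981.15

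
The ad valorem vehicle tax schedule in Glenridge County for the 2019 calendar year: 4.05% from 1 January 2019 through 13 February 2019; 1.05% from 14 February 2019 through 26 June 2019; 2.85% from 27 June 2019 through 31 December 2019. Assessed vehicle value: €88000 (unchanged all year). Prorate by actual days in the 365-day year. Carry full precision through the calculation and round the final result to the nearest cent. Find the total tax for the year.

€2058.12

1 January – 13 February 2019: 44 days at 4.05% → €88000 × 4.05% × 44/365 = €429.6329
14 February – 26 June 2019: 133 days at 1.05% → €88000 × 1.05% × 133/365 = €336.6904
27 June – 31 December 2019: 188 days at 2.85% → €88000 × 2.85% × 188/365 = €1291.7918
Total = €2058.1151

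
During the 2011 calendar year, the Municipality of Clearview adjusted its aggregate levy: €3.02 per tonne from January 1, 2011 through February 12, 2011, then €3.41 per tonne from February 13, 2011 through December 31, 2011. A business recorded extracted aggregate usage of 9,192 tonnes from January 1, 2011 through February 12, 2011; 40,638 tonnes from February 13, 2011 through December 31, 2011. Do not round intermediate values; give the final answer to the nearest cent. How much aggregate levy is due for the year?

January 1 – February 12, 2011: 9,192 tonnes at €3.02/tonne → €27,759.84
February 13 – December 31, 2011: 40,638 tonnes at €3.41/tonne → €138,575.58

€166,335.42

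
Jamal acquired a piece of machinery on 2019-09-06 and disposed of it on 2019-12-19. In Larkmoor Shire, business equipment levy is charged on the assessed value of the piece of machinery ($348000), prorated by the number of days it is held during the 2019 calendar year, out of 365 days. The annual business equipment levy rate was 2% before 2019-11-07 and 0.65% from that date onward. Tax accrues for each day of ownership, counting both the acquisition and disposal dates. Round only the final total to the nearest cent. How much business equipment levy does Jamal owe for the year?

$1448.73

2019-09-06 to 2019-11-06: 62 days at 2% → $348000 × 2% × 62/365 = $1182.2466
2019-11-07 to 2019-12-19: 43 days at 0.65% → $348000 × 0.65% × 43/365 = $266.4822
Total = $1448.7288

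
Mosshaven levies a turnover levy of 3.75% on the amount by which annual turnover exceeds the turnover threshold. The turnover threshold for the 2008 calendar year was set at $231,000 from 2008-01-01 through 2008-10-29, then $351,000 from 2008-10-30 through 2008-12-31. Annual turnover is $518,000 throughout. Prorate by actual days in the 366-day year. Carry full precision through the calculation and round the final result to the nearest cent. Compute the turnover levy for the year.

2008-01-01 to 2008-10-29: 303 days, exemption $231,000 → ($518,000 − $231,000) × 3.75% × 303/366 = $8,909.9385
2008-10-30 to 2008-12-31: 63 days, exemption $351,000 → ($518,000 − $351,000) × 3.75% × 63/366 = $1,077.9713
Total = $9,987.9098

$9,987.91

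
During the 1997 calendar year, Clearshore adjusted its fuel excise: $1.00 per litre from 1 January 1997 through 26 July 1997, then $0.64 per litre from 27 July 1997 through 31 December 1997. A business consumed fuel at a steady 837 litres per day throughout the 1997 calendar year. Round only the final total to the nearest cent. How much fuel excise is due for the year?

1 January – 26 July 1997: 207 days × 837 litres/day = 173,259 litres at $1.00/litre → $173,259.00
27 July – 31 December 1997: 158 days × 837 litres/day = 132,246 litres at $0.64/litre → $84,637.44

$257,896.44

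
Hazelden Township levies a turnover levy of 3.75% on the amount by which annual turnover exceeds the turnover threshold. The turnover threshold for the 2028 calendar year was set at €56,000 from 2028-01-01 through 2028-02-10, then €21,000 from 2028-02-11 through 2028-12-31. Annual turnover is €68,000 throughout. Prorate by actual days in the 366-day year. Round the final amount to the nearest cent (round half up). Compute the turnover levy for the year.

€1,615.47

2028-01-01 to 2028-02-10: 41 days, exemption €56,000 → (€68,000 − €56,000) × 3.75% × 41/366 = €50.4098
2028-02-11 to 2028-12-31: 325 days, exemption €21,000 → (€68,000 − €21,000) × 3.75% × 325/366 = €1,565.0615
Total = €1,615.4713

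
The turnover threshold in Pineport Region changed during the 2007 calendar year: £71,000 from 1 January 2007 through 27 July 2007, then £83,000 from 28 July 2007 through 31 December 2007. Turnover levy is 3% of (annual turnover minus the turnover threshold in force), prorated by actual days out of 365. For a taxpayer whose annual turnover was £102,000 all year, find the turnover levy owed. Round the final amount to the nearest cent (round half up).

1 January – 27 July 2007: 208 days, exemption £71,000 → (£102,000 − £71,000) × 3% × 208/365 = £529.9726
28 July – 31 December 2007: 157 days, exemption £83,000 → (£102,000 − £83,000) × 3% × 157/365 = £245.1781
Total = £775.1507

£775.15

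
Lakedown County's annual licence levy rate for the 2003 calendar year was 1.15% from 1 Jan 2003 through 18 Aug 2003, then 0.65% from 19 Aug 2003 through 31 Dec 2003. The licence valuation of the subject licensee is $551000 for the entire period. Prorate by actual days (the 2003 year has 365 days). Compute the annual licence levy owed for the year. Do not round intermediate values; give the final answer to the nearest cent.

1 Jan – 18 Aug 2003: 230 days at 1.15% → $551000 × 1.15% × 230/365 = $3992.8630
19 Aug – 31 Dec 2003: 135 days at 0.65% → $551000 × 0.65% × 135/365 = $1324.6644
Total = $5317.5274

$5317.53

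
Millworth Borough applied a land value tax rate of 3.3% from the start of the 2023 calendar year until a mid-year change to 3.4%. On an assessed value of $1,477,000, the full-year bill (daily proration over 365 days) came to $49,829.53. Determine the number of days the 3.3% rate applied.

Let d = days at the first rate; then 365 − d days at the second rate.
$1,477,000 × [3.3%·d + 3.4%·(365−d)] / 365 = $49,829.53
Solving gives d = 96, so the new rate took effect on April 7, 2023.

96 days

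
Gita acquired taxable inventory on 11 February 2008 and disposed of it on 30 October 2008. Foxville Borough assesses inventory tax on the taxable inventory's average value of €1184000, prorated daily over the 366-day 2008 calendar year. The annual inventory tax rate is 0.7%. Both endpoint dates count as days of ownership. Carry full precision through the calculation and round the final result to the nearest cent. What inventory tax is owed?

Days held (11 February – 30 October 2008): 263 out of 366
Tax = €1184000 × 0.7% × 263/366 = €5955.5847

€5955.58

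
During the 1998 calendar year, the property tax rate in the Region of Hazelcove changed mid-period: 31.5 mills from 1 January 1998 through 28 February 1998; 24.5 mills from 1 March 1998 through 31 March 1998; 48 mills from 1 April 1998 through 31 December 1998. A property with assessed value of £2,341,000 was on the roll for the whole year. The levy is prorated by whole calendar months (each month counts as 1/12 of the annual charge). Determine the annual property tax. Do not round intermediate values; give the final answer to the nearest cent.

£101,345.79

1 January – 28 February 1998: 2 months at 31.5 mills → £2,341,000 × 3.15% × 2/12 = £12,290.2500
1 March – 31 March 1998: 1 month at 24.5 mills → £2,341,000 × 2.45% × 1/12 = £4,779.5417
1 April – 31 December 1998: 9 months at 48 mills → £2,341,000 × 4.8% × 9/12 = £84,276.0000
Total = £101,345.7917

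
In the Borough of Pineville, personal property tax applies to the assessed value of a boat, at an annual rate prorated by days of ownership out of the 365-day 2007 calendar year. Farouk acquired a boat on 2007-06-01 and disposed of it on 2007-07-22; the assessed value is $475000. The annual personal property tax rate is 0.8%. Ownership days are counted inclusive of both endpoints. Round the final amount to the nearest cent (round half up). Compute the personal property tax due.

$541.37

Days held (2007-06-01 to 2007-07-22): 52 out of 365
Tax = $475000 × 0.8% × 52/365 = $541.3699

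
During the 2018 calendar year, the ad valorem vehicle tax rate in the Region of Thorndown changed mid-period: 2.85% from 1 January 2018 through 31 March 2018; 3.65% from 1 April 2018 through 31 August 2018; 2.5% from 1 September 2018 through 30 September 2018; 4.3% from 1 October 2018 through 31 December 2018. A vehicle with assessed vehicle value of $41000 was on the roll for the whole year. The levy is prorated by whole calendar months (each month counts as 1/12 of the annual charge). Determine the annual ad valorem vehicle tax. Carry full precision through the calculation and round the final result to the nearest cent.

1 January – 31 March 2018: 3 months at 2.85% → $41000 × 2.85% × 3/12 = $292.1250
1 April – 31 August 2018: 5 months at 3.65% → $41000 × 3.65% × 5/12 = $623.5417
1 September – 30 September 2018: 1 month at 2.5% → $41000 × 2.5% × 1/12 = $85.4167
1 October – 31 December 2018: 3 months at 4.3% → $41000 × 4.3% × 3/12 = $440.7500
Total = $1441.8333

$1441.83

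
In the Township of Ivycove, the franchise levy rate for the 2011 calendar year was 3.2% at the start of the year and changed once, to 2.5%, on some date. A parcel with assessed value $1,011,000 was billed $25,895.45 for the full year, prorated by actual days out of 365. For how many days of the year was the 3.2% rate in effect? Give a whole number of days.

32 days

Let d = days at the first rate; then 365 − d days at the second rate.
$1,011,000 × [3.2%·d + 2.5%·(365−d)] / 365 = $25,895.45
Solving gives d = 32, so the new rate took effect on 2 Feb 2011.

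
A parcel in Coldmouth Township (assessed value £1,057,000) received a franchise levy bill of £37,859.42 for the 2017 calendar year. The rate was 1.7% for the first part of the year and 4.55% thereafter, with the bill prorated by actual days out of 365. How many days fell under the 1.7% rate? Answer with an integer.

Let d = days at the first rate; then 365 − d days at the second rate.
£1,057,000 × [1.7%·d + 4.55%·(365−d)] / 365 = £37,859.42
Solving gives d = 124, so the new rate took effect on 5 May 2017.

124 days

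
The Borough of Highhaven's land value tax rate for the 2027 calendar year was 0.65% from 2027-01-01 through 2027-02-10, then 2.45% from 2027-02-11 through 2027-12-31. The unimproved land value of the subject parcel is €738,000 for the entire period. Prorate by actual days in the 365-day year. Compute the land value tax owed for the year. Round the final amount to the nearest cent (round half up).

2027-01-01 to 2027-02-10: 41 days at 0.65% → €738,000 × 0.65% × 41/365 = €538.8411
2027-02-11 to 2027-12-31: 324 days at 2.45% → €738,000 × 2.45% × 324/365 = €16,049.9836
Total = €16,588.8247

€16,588.82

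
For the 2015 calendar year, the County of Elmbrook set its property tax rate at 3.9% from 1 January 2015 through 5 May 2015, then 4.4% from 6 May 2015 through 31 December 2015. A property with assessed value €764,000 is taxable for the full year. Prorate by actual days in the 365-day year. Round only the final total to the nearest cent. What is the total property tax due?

1 January – 5 May 2015: 125 days at 3.9% → €764,000 × 3.9% × 125/365 = €10,204.1096
6 May – 31 December 2015: 240 days at 4.4% → €764,000 × 4.4% × 240/365 = €22,103.6712
Total = €32,307.7808

€32,307.78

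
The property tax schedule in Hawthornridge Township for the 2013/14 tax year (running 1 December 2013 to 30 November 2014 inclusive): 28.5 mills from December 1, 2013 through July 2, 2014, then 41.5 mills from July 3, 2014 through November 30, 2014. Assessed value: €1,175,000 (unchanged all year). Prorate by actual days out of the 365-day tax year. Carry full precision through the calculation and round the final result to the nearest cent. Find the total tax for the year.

€39,806.75

December 1, 2013 – July 2, 2014: 214 days at 28.5 mills → €1,175,000 × 2.85% × 214/365 = €19,633.7671
July 3 – November 30, 2014: 151 days at 41.5 mills → €1,175,000 × 4.15% × 151/365 = €20,172.9795
Total = €39,806.7466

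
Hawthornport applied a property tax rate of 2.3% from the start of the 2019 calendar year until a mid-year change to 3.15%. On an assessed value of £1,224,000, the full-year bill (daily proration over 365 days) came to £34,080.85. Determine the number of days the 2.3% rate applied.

Let d = days at the first rate; then 365 − d days at the second rate.
£1,224,000 × [2.3%·d + 3.15%·(365−d)] / 365 = £34,080.85
Solving gives d = 157, so the new rate took effect on 7 June 2019.

157 days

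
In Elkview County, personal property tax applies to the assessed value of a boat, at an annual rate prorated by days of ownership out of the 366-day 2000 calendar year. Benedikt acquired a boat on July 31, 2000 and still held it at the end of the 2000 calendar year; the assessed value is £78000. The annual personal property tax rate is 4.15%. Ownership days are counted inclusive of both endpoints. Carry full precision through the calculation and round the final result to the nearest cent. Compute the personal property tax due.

£1362.02

Days held (July 31 – December 31, 2000): 154 out of 366
Tax = £78000 × 4.15% × 154/366 = £1362.0164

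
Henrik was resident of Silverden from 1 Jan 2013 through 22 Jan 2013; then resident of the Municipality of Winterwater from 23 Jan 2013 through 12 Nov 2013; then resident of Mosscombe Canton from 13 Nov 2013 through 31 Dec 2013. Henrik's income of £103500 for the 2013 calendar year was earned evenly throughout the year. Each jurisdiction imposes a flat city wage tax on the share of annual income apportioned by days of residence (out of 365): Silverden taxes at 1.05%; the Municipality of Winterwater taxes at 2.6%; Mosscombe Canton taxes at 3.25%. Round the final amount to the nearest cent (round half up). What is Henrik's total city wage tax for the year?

Silverden, 1 Jan – 22 Jan 2013: 22 days → £103500 × 1.05% × 22/365 = £65.5027
The Municipality of Winterwater, 23 Jan – 12 Nov 2013: 294 days → £103500 × 2.6% × 294/365 = £2167.5452
Mosscombe Canton, 13 Nov – 31 Dec 2013: 49 days → £103500 × 3.25% × 49/365 = £451.5719
Total = £2684.6199

£2684.62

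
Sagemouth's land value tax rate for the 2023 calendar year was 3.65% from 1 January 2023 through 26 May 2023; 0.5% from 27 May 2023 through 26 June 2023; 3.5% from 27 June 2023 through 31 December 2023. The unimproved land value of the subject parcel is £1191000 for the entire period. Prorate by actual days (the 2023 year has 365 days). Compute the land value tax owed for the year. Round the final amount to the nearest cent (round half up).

£39365.00

1 January – 26 May 2023: 146 days at 3.65% → £1191000 × 3.65% × 146/365 = £17388.6000
27 May – 26 June 2023: 31 days at 0.5% → £1191000 × 0.5% × 31/365 = £505.7671
27 June – 31 December 2023: 188 days at 3.5% → £1191000 × 3.5% × 188/365 = £21470.6301
Total = £39364.9973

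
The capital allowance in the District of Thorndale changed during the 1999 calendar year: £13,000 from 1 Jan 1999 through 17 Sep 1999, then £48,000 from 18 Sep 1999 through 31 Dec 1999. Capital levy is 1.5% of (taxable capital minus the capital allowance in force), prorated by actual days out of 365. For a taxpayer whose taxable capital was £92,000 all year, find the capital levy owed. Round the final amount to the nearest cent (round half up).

1 Jan – 17 Sep 1999: 260 days, exemption £13,000 → (£92,000 − £13,000) × 1.5% × 260/365 = £844.1096
18 Sep – 31 Dec 1999: 105 days, exemption £48,000 → (£92,000 − £48,000) × 1.5% × 105/365 = £189.8630
Total = £1,033.9726

£1,033.97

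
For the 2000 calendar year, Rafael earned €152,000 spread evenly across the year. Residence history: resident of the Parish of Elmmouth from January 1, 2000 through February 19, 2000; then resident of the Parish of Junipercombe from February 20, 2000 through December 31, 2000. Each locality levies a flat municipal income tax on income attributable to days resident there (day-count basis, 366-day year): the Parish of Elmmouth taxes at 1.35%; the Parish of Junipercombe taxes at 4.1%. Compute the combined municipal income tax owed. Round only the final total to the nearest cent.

€5,660.96

The Parish of Elmmouth, January 1 – February 19, 2000: 50 days → €152,000 × 1.35% × 50/366 = €280.3279
The Parish of Junipercombe, February 20 – December 31, 2000: 316 days → €152,000 × 4.1% × 316/366 = €5,380.6339
Total = €5,660.9617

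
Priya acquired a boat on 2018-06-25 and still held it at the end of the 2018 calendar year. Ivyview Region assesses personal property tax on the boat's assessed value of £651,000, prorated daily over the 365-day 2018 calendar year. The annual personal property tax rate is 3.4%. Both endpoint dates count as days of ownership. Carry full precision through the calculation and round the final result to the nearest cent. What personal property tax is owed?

Days held (2018-06-25 to 2018-12-31): 190 out of 365
Tax = £651,000 × 3.4% × 190/365 = £11,521.8082

£11,521.81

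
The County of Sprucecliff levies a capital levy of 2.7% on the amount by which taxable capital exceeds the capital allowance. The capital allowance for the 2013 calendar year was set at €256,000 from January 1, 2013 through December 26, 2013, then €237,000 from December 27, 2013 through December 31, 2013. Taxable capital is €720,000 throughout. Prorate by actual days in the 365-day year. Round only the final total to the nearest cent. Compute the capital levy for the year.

January 1 – December 26, 2013: 360 days, exemption €256,000 → (€720,000 − €256,000) × 2.7% × 360/365 = €12,356.3836
December 27 – December 31, 2013: 5 days, exemption €237,000 → (€720,000 − €237,000) × 2.7% × 5/365 = €178.6438
Total = €12,535.0274

€12,535.03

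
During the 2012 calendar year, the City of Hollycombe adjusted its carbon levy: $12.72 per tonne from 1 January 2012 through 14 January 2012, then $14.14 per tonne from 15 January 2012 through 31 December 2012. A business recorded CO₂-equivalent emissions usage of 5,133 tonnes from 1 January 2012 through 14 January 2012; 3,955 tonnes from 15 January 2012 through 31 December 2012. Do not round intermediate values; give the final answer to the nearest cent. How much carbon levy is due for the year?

$121215.46

1 January – 14 January 2012: 5,133 tonnes at $12.72/tonne → $65291.76
15 January – 31 December 2012: 3,955 tonnes at $14.14/tonne → $55923.70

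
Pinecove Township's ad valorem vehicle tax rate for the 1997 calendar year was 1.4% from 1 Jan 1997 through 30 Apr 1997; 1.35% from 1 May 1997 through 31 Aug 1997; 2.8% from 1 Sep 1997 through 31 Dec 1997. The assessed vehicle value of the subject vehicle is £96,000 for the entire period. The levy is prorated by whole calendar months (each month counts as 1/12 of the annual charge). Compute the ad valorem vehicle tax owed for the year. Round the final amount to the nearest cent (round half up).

£1,776.00

1 Jan – 30 Apr 1997: 4 months at 1.4% → £96,000 × 1.4% × 4/12 = £448.0000
1 May – 31 Aug 1997: 4 months at 1.35% → £96,000 × 1.35% × 4/12 = £432.0000
1 Sep – 31 Dec 1997: 4 months at 2.8% → £96,000 × 2.8% × 4/12 = £896.0000
Total = £1,776.0000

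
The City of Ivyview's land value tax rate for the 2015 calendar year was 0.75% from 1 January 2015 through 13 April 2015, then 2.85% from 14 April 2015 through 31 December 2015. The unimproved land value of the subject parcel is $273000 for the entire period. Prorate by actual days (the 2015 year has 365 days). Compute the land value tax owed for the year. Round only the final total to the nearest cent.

1 January – 13 April 2015: 103 days at 0.75% → $273000 × 0.75% × 103/365 = $577.7877
14 April – 31 December 2015: 262 days at 2.85% → $273000 × 2.85% × 262/365 = $5584.9068
Total = $6162.6945

$6162.69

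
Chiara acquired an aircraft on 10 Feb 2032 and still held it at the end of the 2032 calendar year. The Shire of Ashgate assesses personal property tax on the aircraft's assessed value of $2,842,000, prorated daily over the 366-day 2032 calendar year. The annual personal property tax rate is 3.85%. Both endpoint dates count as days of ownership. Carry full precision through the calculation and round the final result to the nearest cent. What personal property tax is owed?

$97,458.86

Days held (10 Feb – 31 Dec 2032): 326 out of 366
Tax = $2,842,000 × 3.85% × 326/366 = $97,458.8579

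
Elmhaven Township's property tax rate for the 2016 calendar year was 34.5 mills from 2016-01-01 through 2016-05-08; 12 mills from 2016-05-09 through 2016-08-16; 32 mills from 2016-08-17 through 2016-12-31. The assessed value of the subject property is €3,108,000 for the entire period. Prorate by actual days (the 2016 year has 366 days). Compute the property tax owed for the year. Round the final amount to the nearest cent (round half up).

2016-01-01 to 2016-05-08: 129 days at 34.5 mills → €3,108,000 × 3.45% × 129/366 = €37,792.7705
2016-05-09 to 2016-08-16: 100 days at 12 mills → €3,108,000 × 1.2% × 100/366 = €10,190.1639
2016-08-17 to 2016-12-31: 137 days at 32 mills → €3,108,000 × 3.2% × 137/366 = €37,228.0656
Total = €85,211.0000

€85,211.00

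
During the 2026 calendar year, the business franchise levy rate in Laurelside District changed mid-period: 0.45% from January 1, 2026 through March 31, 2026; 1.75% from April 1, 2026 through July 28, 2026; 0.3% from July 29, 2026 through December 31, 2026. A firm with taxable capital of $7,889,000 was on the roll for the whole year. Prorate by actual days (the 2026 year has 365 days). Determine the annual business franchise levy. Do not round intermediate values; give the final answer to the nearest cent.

January 1 – March 31, 2026: 90 days at 0.45% → $7,889,000 × 0.45% × 90/365 = $8,753.5479
April 1 – July 28, 2026: 119 days at 1.75% → $7,889,000 × 1.75% × 119/365 = $45,010.5274
July 29 – December 31, 2026: 156 days at 0.3% → $7,889,000 × 0.3% × 156/365 = $10,115.2110
Total = $63,879.2863

$63,879.29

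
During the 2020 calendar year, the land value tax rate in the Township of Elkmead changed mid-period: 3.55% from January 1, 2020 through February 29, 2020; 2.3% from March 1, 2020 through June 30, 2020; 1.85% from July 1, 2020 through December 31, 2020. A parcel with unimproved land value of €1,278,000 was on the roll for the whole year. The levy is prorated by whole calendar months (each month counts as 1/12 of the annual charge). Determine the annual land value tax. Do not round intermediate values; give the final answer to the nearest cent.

January 1 – February 29, 2020: 2 months at 3.55% → €1,278,000 × 3.55% × 2/12 = €7,561.5000
March 1 – June 30, 2020: 4 months at 2.3% → €1,278,000 × 2.3% × 4/12 = €9,798.0000
July 1 – December 31, 2020: 6 months at 1.85% → €1,278,000 × 1.85% × 6/12 = €11,821.5000
Total = €29,181.0000

€29,181.00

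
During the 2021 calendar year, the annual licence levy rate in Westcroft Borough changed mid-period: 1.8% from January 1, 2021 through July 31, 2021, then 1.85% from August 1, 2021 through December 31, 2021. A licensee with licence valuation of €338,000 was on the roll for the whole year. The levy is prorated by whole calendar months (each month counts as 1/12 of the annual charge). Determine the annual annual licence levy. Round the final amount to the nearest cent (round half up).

€6,154.42

January 1 – July 31, 2021: 7 months at 1.8% → €338,000 × 1.8% × 7/12 = €3,549.0000
August 1 – December 31, 2021: 5 months at 1.85% → €338,000 × 1.85% × 5/12 = €2,605.4167
Total = €6,154.4167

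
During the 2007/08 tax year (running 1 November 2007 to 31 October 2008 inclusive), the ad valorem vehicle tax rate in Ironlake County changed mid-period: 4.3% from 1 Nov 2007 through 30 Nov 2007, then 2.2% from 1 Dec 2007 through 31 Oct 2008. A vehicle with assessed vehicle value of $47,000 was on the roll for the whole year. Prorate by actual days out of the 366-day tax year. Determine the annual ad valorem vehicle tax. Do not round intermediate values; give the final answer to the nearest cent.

1 Nov – 30 Nov 2007: 30 days at 4.3% → $47,000 × 4.3% × 30/366 = $165.6557
1 Dec 2007 – 31 Oct 2008: 336 days at 2.2% → $47,000 × 2.2% × 336/366 = $949.2459
Total = $1,114.9016

$1,114.90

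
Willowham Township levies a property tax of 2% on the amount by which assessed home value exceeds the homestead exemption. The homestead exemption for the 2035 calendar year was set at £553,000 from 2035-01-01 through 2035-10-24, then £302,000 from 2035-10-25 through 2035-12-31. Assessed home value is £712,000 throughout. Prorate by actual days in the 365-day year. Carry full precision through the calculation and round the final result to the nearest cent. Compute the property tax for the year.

2035-01-01 to 2035-10-24: 297 days, exemption £553,000 → (£712,000 − £553,000) × 2% × 297/365 = £2,587.5616
2035-10-25 to 2035-12-31: 68 days, exemption £302,000 → (£712,000 − £302,000) × 2% × 68/365 = £1,527.6712
Total = £4,115.2329

£4,115.23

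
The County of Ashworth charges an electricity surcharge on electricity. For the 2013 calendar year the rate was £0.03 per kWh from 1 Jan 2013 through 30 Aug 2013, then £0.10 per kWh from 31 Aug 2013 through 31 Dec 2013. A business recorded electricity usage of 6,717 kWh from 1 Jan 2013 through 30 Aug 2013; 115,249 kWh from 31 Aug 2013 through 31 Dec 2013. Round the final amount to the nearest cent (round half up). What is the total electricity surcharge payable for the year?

£11,726.41

1 Jan – 30 Aug 2013: 6,717 kWh at £0.03/kWh → £201.51
31 Aug – 31 Dec 2013: 115,249 kWh at £0.10/kWh → £11,524.90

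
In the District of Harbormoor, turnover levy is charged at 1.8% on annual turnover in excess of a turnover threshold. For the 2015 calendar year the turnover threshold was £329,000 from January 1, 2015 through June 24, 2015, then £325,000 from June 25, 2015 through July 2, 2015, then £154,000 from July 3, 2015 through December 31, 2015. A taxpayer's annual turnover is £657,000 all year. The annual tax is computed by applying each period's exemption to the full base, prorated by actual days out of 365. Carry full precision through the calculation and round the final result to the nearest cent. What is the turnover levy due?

£7,476.26

January 1 – June 24, 2015: 175 days, exemption £329,000 → (£657,000 − £329,000) × 1.8% × 175/365 = £2,830.6849
June 25 – July 2, 2015: 8 days, exemption £325,000 → (£657,000 − £325,000) × 1.8% × 8/365 = £130.9808
July 3 – December 31, 2015: 182 days, exemption £154,000 → (£657,000 − £154,000) × 1.8% × 182/365 = £4,514.5973
Total = £7,476.2630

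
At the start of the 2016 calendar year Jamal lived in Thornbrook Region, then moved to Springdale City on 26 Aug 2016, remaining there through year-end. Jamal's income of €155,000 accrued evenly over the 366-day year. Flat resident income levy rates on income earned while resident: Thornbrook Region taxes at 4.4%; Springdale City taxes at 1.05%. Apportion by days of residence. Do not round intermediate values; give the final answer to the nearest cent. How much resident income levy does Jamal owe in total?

€5,004.04

Thornbrook Region, 1 Jan – 25 Aug 2016: 238 days → €155,000 × 4.4% × 238/366 = €4,434.8634
Springdale City, 26 Aug – 31 Dec 2016: 128 days → €155,000 × 1.05% × 128/366 = €569.1803
Total = €5,004.0437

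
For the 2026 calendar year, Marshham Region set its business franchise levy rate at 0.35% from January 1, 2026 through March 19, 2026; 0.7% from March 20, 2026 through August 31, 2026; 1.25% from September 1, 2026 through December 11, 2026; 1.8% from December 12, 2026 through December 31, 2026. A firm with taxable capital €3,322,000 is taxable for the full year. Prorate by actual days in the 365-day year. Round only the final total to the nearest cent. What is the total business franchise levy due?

January 1 – March 19, 2026: 78 days at 0.35% → €3,322,000 × 0.35% × 78/365 = €2,484.6740
March 20 – August 31, 2026: 165 days at 0.7% → €3,322,000 × 0.7% × 165/365 = €10,512.0822
September 1 – December 11, 2026: 102 days at 1.25% → €3,322,000 × 1.25% × 102/365 = €11,604.2466
December 12 – December 31, 2026: 20 days at 1.8% → €3,322,000 × 1.8% × 20/365 = €3,276.4932
Total = €27,877.4959

€27,877.50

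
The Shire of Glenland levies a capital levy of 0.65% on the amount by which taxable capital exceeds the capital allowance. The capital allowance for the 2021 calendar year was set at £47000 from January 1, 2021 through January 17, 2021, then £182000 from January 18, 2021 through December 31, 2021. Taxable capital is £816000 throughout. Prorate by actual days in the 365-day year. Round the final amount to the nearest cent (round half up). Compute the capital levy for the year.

£4161.87

January 1 – January 17, 2021: 17 days, exemption £47000 → (£816000 − £47000) × 0.65% × 17/365 = £232.8068
January 18 – December 31, 2021: 348 days, exemption £182000 → (£816000 − £182000) × 0.65% × 348/365 = £3929.0630
Total = £4161.8699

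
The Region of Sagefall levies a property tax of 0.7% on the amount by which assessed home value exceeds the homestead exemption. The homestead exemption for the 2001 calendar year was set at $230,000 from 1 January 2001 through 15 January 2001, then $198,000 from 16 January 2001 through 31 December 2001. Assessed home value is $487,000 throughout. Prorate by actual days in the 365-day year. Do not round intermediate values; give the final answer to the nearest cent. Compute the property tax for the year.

$2,013.79

1 January – 15 January 2001: 15 days, exemption $230,000 → ($487,000 − $230,000) × 0.7% × 15/365 = $73.9315
16 January – 31 December 2001: 350 days, exemption $198,000 → ($487,000 − $198,000) × 0.7% × 350/365 = $1,939.8630
Total = $2,013.7945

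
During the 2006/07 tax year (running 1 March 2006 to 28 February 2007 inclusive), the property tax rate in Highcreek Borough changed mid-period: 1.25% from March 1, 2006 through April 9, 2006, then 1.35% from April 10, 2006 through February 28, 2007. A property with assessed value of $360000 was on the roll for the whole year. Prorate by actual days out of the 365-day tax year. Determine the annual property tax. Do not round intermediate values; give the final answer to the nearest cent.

$4820.55

March 1 – April 9, 2006: 40 days at 1.25% → $360000 × 1.25% × 40/365 = $493.1507
April 10, 2006 – February 28, 2007: 325 days at 1.35% → $360000 × 1.35% × 325/365 = $4327.3973
Total = $4820.5479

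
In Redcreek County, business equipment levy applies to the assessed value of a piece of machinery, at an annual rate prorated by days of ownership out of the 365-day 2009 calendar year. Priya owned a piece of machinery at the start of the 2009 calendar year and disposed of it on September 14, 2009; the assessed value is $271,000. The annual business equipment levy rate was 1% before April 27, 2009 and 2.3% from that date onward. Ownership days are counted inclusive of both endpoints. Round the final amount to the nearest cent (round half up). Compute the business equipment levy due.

$3,269.08

January 1 – April 26, 2009: 116 days at 1% → $271,000 × 1% × 116/365 = $861.2603
April 27 – September 14, 2009: 141 days at 2.3% → $271,000 × 2.3% × 141/365 = $2,407.8164
Total = $3,269.0767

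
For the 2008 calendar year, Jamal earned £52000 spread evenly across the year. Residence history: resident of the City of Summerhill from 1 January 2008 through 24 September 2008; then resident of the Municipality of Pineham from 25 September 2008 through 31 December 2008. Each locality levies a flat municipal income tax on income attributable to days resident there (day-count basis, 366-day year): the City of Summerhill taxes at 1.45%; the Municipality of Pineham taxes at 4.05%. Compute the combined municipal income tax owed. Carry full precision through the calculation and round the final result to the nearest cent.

£1116.01

The City of Summerhill, 1 January – 24 September 2008: 268 days → £52000 × 1.45% × 268/366 = £552.1093
The Municipality of Pineham, 25 September – 31 December 2008: 98 days → £52000 × 4.05% × 98/366 = £563.9016
Total = £1116.0109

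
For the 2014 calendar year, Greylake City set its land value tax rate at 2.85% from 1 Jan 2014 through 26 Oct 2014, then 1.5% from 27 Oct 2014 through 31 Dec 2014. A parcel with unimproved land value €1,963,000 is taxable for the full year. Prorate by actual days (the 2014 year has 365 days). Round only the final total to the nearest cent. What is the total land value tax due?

1 Jan – 26 Oct 2014: 299 days at 2.85% → €1,963,000 × 2.85% × 299/365 = €45,829.3274
27 Oct – 31 Dec 2014: 66 days at 1.5% → €1,963,000 × 1.5% × 66/365 = €5,324.3014
Total = €51,153.6288

€51,153.63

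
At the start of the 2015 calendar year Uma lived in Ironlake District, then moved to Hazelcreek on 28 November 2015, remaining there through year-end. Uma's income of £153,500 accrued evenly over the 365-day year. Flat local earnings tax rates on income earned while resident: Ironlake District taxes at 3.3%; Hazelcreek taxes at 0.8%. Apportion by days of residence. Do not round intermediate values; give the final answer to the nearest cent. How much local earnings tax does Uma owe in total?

£4,708.03

Ironlake District, 1 January – 27 November 2015: 331 days → £153,500 × 3.3% × 331/365 = £4,593.6452
Hazelcreek, 28 November – 31 December 2015: 34 days → £153,500 × 0.8% × 34/365 = £114.3890
Total = £4,708.0342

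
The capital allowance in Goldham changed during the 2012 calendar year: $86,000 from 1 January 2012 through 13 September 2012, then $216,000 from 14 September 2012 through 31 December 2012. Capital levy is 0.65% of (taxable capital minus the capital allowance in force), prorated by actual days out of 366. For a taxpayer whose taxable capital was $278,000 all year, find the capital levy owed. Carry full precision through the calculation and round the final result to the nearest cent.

1 January – 13 September 2012: 257 days, exemption $86,000 → ($278,000 − $86,000) × 0.65% × 257/366 = $876.3279
14 September – 31 December 2012: 109 days, exemption $216,000 → ($278,000 − $216,000) × 0.65% × 109/366 = $120.0191
Total = $996.3470

$996.35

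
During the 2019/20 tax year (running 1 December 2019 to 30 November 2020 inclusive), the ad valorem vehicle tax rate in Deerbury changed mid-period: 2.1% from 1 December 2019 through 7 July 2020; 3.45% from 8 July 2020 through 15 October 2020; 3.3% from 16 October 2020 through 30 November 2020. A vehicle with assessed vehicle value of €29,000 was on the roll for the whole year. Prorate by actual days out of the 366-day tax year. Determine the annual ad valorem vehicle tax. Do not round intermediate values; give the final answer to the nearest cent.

€759.70

1 December 2019 – 7 July 2020: 220 days at 2.1% → €29,000 × 2.1% × 220/366 = €366.0656
8 July – 15 October 2020: 100 days at 3.45% → €29,000 × 3.45% × 100/366 = €273.3607
16 October – 30 November 2020: 46 days at 3.3% → €29,000 × 3.3% × 46/366 = €120.2787
Total = €759.7049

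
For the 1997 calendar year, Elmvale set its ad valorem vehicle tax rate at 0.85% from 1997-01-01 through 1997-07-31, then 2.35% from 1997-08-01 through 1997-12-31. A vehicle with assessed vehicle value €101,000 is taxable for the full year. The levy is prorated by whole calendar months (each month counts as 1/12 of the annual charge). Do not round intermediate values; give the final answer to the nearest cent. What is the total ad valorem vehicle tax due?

1997-01-01 to 1997-07-31: 7 months at 0.85% → €101,000 × 0.85% × 7/12 = €500.7917
1997-08-01 to 1997-12-31: 5 months at 2.35% → €101,000 × 2.35% × 5/12 = €988.9583
Total = €1,489.7500

€1,489.75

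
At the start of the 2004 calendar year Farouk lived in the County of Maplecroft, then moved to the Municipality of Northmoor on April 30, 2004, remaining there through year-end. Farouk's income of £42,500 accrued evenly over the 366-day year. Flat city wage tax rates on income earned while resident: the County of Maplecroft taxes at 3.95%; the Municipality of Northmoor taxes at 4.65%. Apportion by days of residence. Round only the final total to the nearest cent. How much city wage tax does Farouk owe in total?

£1,878.71

The County of Maplecroft, January 1 – April 29, 2004: 120 days → £42,500 × 3.95% × 120/366 = £550.4098
The Municipality of Northmoor, April 30 – December 31, 2004: 246 days → £42,500 × 4.65% × 246/366 = £1,328.2992
Total = £1,878.7090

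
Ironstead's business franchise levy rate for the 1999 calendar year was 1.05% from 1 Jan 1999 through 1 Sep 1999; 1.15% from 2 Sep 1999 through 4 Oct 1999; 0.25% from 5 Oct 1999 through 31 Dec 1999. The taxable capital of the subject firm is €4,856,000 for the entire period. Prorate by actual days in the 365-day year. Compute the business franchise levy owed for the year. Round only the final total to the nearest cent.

€42,060.94

1 Jan – 1 Sep 1999: 244 days at 1.05% → €4,856,000 × 1.05% × 244/365 = €34,085.1288
2 Sep – 4 Oct 1999: 33 days at 1.15% → €4,856,000 × 1.15% × 33/365 = €5,048.9096
5 Oct – 31 Dec 1999: 88 days at 0.25% → €4,856,000 × 0.25% × 88/365 = €2,926.9041
Total = €42,060.9425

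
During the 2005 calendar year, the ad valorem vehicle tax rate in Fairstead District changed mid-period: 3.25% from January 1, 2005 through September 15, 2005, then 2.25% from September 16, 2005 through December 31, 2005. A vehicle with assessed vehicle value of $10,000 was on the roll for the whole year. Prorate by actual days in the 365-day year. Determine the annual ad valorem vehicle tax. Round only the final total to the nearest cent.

January 1 – September 15, 2005: 258 days at 3.25% → $10,000 × 3.25% × 258/365 = $229.7260
September 16 – December 31, 2005: 107 days at 2.25% → $10,000 × 2.25% × 107/365 = $65.9589
Total = $295.6849

$295.68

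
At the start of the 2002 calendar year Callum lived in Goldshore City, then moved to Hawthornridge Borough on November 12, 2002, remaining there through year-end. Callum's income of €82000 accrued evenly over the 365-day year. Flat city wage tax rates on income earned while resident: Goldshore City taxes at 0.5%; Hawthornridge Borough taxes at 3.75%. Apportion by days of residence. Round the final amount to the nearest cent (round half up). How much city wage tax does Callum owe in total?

€775.07

Goldshore City, January 1 – November 11, 2002: 315 days → €82000 × 0.5% × 315/365 = €353.8356
Hawthornridge Borough, November 12 – December 31, 2002: 50 days → €82000 × 3.75% × 50/365 = €421.2329
Total = €775.0685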